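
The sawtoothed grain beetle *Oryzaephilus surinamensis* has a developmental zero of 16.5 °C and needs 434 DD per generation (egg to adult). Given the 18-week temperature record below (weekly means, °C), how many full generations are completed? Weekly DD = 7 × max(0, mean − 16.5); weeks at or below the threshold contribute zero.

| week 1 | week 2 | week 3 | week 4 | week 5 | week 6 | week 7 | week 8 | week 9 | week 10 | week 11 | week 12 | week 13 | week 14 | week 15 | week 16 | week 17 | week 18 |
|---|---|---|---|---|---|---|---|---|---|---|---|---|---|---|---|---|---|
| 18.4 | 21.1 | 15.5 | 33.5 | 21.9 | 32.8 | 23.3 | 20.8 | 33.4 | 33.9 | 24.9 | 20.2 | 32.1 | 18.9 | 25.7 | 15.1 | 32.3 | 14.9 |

2 generations

Weekly DD (7 × max(0, T̄ − 16.5)): 13.3, 32.2, 0.0, 119.0, 37.8, 114.1, 47.6, 30.1, 118.3, 121.8, 58.8, 25.9, 109.2, 16.8, 64.4, 0.0, 110.6, 0.0.
Season total = 1019.9 DD.
Complete generations = ⌊1019.9 / 434⌋ = 2.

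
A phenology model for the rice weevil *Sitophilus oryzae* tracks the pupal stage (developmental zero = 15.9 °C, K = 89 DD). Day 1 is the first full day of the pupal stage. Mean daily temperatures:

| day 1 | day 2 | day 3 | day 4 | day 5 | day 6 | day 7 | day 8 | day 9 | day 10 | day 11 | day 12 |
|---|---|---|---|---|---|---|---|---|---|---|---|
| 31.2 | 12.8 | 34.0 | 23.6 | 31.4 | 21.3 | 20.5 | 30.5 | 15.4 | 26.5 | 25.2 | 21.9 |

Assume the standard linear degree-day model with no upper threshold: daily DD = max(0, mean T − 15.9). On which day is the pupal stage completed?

Daily DD above 15.9 °C: 15.3, 0.0, 18.1, 7.7, 15.5, 5.4, 4.6, 14.6, 0.0, 10.6, 9.3, 6.0.
Cumulative: 15.3, 15.3, 33.4, 41.1, 56.6, 62.0, 66.6, 81.2, 81.2, 91.8, 101.1, 107.1.
The total first reaches 89 DD on day 10.

day 10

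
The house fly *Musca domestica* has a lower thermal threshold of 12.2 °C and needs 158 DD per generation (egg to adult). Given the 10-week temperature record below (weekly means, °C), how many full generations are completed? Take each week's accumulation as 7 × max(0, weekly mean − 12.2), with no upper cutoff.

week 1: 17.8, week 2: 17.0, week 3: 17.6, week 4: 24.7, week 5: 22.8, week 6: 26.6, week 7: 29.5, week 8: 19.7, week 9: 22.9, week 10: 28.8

4 generations

Weekly DD (7 × max(0, T̄ − 12.2)): 39.2, 33.6, 37.8, 87.5, 74.2, 100.8, 121.1, 52.5, 74.9, 116.2.
Season total = 737.8 DD.
Complete generations = ⌊737.8 / 158⌋ = 4.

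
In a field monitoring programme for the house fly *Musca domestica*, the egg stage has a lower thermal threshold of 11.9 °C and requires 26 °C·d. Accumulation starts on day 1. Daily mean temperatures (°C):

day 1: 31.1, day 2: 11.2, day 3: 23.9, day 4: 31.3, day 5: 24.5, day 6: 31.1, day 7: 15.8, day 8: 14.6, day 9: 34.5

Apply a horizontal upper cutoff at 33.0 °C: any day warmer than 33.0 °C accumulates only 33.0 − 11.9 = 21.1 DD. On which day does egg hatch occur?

Daily DD above 11.9 °C (capped at 21.1): 19.2, 0.0, 12.0, 19.4, 12.6, 19.2, 3.9, 2.7, 21.1.
Cumulative: 19.2, 19.2, 31.2, 50.6, 63.2, 82.4, 86.3, 89.0, 110.1.
The total first reaches 26 DD on day 3.

day 3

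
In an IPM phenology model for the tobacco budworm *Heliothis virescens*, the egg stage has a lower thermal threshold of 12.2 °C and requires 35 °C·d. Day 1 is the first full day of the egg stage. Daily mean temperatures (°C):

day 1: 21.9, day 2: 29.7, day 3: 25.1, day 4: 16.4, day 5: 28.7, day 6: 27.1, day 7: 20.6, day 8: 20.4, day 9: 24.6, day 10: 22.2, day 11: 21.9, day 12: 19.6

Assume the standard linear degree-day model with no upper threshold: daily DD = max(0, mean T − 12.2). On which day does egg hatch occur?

Daily DD above 12.2 °C: 9.7, 17.5, 12.9, 4.2, 16.5, 14.9, 8.4, 8.2, 12.4, 10.0, 9.7, 7.4.
Cumulative: 9.7, 27.2, 40.1, 44.3, 60.8, 75.7, 84.1, 92.3, 104.7, 114.7, 124.4, 131.8.
The total first reaches 35 DD on day 3.

day 3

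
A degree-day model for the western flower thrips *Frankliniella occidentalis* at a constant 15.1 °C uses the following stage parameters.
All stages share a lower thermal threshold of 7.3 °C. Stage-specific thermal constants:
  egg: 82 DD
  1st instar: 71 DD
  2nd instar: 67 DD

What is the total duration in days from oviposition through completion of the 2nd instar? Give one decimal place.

28.2 days

Daily accumulation at 15.1 °C = 15.1 − 7.3 = 7.8 DD/day.
Total K = 82 + 71 + 67 = 220 DD.
Total duration = 220 / 7.8 = 28.205 ≈ 28.2 days.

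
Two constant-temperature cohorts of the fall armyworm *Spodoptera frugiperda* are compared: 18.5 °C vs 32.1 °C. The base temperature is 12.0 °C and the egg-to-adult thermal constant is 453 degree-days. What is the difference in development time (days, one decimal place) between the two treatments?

47.2 days

At 18.5 °C: 453 / (18.5 − 12.0) = 453 / 6.5 = 69.692 d.
At 32.1 °C: 453 / (32.1 − 12.0) = 453 / 20.1 = 22.537 d.
Difference = |69.692 − 22.537| = 47.155 ≈ 47.2 days.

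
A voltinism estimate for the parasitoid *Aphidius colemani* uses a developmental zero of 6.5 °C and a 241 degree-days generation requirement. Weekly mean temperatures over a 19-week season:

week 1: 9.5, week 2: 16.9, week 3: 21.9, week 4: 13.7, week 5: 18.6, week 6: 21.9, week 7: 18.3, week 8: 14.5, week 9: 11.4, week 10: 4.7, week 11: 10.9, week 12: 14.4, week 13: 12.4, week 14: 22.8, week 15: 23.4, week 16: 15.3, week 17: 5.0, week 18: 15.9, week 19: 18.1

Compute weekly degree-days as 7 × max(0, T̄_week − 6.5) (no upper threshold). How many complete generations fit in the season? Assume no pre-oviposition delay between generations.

Weekly DD (7 × max(0, T̄ − 6.5)): 21.0, 72.8, 107.8, 50.4, 84.7, 107.8, 82.6, 56.0, 34.3, 0.0, 30.8, 55.3, 41.3, 114.1, 118.3, 61.6, 0.0, 65.8, 81.2.
Season total = 1185.8 DD.
Complete generations = ⌊1185.8 / 241⌋ = 4.

4 generations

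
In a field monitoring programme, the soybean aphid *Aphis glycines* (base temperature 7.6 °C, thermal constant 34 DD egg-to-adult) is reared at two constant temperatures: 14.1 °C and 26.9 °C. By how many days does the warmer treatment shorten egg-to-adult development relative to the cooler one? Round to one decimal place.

At 14.1 °C: 34 / (14.1 − 7.6) = 34 / 6.5 = 5.231 d.
At 26.9 °C: 34 / (26.9 − 7.6) = 34 / 19.3 = 1.762 d.
Difference = |5.231 − 1.762| = 3.469 ≈ 3.5 days.

3.5 days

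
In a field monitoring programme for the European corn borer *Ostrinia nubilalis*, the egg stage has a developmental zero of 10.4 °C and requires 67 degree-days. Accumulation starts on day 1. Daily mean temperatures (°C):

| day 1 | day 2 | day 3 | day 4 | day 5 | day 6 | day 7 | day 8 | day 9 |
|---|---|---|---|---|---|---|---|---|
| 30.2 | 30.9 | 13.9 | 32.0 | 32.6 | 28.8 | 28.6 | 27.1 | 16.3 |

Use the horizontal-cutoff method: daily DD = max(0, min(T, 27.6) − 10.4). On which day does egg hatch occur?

day 5

Daily DD above 10.4 °C (capped at 17.2): 17.2, 17.2, 3.5, 17.2, 17.2, 17.2, 17.2, 16.7, 5.9.
Cumulative: 17.2, 34.4, 37.9, 55.1, 72.3, 89.5, 106.7, 123.4, 129.3.
The total first reaches 67 DD on day 5.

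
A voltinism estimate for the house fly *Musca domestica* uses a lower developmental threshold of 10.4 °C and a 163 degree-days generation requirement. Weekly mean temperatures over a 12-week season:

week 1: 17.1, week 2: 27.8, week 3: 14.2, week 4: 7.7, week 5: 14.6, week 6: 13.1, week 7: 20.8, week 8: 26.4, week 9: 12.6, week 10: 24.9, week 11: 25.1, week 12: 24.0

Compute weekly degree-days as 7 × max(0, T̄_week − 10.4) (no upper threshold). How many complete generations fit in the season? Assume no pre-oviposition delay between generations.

4 generations

Weekly DD (7 × max(0, T̄ − 10.4)): 46.9, 121.8, 26.6, 0.0, 29.4, 18.9, 72.8, 112.0, 15.4, 101.5, 102.9, 95.2.
Season total = 743.4 DD.
Complete generations = ⌊743.4 / 163⌋ = 4.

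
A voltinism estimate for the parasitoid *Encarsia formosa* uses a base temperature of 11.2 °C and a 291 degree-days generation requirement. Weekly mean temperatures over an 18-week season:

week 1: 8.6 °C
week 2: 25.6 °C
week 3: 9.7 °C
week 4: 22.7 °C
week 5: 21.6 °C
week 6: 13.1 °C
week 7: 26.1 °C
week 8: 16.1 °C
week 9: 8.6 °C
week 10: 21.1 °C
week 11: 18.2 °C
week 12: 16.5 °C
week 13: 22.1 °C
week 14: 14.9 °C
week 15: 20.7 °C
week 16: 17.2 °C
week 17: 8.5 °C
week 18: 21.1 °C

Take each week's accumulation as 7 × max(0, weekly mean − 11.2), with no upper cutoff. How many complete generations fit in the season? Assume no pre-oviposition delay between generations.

Weekly DD (7 × max(0, T̄ − 11.2)): 0.0, 100.8, 0.0, 80.5, 72.8, 13.3, 104.3, 34.3, 0.0, 69.3, 49.0, 37.1, 76.3, 25.9, 66.5, 42.0, 0.0, 69.3.
Season total = 841.4 DD.
Complete generations = ⌊841.4 / 291⌋ = 2.

2 generations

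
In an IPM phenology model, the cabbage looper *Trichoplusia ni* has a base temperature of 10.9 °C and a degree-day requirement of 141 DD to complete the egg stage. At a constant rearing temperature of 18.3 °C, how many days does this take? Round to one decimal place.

19.1 days

Daily accumulation = 18.3 − 10.9 = 7.4 DD/day.
Duration = 141 / 7.4 = 19.054 ≈ 19.1 days.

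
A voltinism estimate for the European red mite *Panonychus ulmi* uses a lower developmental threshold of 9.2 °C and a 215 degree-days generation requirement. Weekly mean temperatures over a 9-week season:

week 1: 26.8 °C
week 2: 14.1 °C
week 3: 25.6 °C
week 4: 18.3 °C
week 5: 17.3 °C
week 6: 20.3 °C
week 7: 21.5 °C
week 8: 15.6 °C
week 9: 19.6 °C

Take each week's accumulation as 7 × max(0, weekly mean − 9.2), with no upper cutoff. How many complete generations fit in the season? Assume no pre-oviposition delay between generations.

Weekly DD (7 × max(0, T̄ − 9.2)): 123.2, 34.3, 114.8, 63.7, 56.7, 77.7, 86.1, 44.8, 72.8.
Season total = 674.1 DD.
Complete generations = ⌊674.1 / 215⌋ = 3.

3 generations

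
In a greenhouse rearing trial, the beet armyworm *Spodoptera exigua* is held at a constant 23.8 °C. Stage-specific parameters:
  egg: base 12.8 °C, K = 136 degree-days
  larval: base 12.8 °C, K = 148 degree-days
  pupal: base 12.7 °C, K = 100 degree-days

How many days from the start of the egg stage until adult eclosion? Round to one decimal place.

egg: 136 / (23.8 − 12.8) = 136 / 11.0 = 12.364 d.
larval: 148 / (23.8 − 12.8) = 148 / 11.0 = 13.455 d.
pupal: 100 / (23.8 − 12.7) = 100 / 11.1 = 9.009 d.
Sum = 34.827 ≈ 34.8 days.

34.8 days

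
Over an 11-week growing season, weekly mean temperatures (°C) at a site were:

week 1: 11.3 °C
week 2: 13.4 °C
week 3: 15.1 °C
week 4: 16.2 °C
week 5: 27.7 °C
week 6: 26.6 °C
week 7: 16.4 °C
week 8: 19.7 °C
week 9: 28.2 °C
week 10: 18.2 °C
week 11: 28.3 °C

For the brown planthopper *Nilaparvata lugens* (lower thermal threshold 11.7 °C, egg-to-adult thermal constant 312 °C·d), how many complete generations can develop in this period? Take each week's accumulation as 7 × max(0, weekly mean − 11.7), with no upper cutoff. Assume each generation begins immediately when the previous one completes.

2 generations

Weekly DD (7 × max(0, T̄ − 11.7)): 0.0, 11.9, 23.8, 31.5, 112.0, 104.3, 32.9, 56.0, 115.5, 45.5, 116.2.
Season total = 649.6 DD.
Complete generations = ⌊649.6 / 312⌋ = 2.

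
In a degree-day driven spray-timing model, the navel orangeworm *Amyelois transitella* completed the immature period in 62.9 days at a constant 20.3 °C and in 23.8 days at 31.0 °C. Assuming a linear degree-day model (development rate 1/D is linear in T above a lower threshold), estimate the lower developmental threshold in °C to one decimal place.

13.8 °C

Under the model K = D·(T − T_b), so D₁·(T₁ − T_b) = D₂·(T₂ − T_b).
62.9·(20.3 − T_b) = 23.8·(31.0 − T_b)
T_b = (62.9·20.3 − 23.8·31.0) / (62.9 − 23.8) = 539.07 / 39.1 = 13.787 °C ≈ 13.8 °C.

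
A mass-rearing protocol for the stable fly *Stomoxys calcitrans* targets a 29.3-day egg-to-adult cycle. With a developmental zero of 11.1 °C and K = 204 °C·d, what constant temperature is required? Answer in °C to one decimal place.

18.1 °C

Required daily accumulation = 204 / 29.3 = 6.962 DD/day.
T = T_base + 6.962 = 11.1 + 6.962 = 18.062 ≈ 18.1 °C.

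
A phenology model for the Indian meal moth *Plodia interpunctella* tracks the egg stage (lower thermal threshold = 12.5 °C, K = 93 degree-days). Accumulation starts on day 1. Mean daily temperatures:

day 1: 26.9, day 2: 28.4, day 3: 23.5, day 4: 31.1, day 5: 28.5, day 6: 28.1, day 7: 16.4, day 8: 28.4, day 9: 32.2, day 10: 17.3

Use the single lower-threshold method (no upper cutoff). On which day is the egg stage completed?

day 7

Daily DD above 12.5 °C: 14.4, 15.9, 11.0, 18.6, 16.0, 15.6, 3.9, 15.9, 19.7, 4.8.
Cumulative: 14.4, 30.3, 41.3, 59.9, 75.9, 91.5, 95.4, 111.3, 131.0, 135.8.
The total first reaches 93 DD on day 7.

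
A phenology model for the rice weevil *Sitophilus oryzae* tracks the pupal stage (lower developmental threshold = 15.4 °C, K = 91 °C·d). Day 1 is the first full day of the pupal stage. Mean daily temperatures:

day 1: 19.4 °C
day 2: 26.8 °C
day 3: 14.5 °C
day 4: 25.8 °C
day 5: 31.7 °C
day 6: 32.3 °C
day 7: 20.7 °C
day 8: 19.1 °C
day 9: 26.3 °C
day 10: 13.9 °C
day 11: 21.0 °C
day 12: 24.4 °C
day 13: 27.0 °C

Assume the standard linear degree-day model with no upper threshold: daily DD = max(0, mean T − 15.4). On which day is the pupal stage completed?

day 12

Daily DD above 15.4 °C: 4.0, 11.4, 0.0, 10.4, 16.3, 16.9, 5.3, 3.7, 10.9, 0.0, 5.6, 9.0, 11.6.
Cumulative: 4.0, 15.4, 15.4, 25.8, 42.1, 59.0, 64.3, 68.0, 78.9, 78.9, 84.5, 93.5, 105.1.
The total first reaches 91 DD on day 12.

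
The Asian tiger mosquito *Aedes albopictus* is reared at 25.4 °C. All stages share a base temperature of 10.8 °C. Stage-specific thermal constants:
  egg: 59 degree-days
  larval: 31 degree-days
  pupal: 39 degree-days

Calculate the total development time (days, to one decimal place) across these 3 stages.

Daily accumulation at 25.4 °C = 25.4 − 10.8 = 14.6 DD/day.
Total K = 59 + 31 + 39 = 129 DD.
Total duration = 129 / 14.6 = 8.836 ≈ 8.8 days.

8.8 days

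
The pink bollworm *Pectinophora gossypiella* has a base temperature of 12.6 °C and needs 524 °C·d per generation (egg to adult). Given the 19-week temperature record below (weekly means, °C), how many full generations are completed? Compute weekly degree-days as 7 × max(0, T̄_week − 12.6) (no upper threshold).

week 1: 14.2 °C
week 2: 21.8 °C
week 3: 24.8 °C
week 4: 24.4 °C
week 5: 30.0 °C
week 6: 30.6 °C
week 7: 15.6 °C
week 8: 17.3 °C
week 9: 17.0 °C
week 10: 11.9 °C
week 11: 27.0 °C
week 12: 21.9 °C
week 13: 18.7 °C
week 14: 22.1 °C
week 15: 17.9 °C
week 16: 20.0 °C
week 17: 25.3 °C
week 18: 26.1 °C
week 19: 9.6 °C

2 generations

Weekly DD (7 × max(0, T̄ − 12.6)): 11.2, 64.4, 85.4, 82.6, 121.8, 126.0, 21.0, 32.9, 30.8, 0.0, 100.8, 65.1, 42.7, 66.5, 37.1, 51.8, 88.9, 94.5, 0.0.
Season total = 1123.5 DD.
Complete generations = ⌊1123.5 / 524⌋ = 2.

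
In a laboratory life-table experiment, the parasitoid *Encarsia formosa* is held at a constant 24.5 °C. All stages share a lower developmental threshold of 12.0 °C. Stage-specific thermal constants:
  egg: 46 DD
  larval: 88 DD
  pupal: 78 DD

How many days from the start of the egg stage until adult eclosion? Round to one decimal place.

17.0 days

Daily accumulation at 24.5 °C = 24.5 − 12.0 = 12.5 DD/day.
Total K = 46 + 88 + 78 = 212 DD.
Total duration = 212 / 12.5 = 16.960 ≈ 17.0 days.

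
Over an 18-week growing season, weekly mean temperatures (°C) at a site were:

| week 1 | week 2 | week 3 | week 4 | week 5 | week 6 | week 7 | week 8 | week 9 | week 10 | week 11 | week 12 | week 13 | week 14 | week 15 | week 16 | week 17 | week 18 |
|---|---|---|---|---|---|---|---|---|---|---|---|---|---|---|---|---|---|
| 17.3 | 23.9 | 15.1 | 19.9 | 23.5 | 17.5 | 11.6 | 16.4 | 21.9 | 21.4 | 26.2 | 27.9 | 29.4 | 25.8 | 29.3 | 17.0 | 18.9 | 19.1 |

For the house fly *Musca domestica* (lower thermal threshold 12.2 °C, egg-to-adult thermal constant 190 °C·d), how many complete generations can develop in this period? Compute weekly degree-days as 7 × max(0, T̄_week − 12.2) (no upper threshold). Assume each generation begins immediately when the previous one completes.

Weekly DD (7 × max(0, T̄ − 12.2)): 35.7, 81.9, 20.3, 53.9, 79.1, 37.1, 0.0, 29.4, 67.9, 64.4, 98.0, 109.9, 120.4, 95.2, 119.7, 33.6, 46.9, 48.3.
Season total = 1141.7 DD.
Complete generations = ⌊1141.7 / 190⌋ = 6.

6 generations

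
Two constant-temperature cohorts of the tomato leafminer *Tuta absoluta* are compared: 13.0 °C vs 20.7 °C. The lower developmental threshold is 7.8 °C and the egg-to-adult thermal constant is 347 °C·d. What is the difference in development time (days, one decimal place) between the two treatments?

At 13.0 °C: 347 / (13.0 − 7.8) = 347 / 5.2 = 66.731 d.
At 20.7 °C: 347 / (20.7 − 7.8) = 347 / 12.9 = 26.899 d.
Difference = |66.731 − 26.899| = 39.832 ≈ 39.8 days.

39.8 days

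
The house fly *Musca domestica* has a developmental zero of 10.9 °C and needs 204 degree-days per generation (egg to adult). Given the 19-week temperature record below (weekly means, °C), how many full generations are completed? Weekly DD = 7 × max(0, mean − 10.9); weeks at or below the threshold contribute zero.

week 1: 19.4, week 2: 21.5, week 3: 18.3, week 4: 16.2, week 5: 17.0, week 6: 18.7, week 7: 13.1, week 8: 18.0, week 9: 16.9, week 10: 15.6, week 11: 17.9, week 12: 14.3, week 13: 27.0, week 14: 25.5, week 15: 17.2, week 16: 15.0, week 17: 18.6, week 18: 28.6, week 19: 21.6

5 generations

Weekly DD (7 × max(0, T̄ − 10.9)): 59.5, 74.2, 51.8, 37.1, 42.7, 54.6, 15.4, 49.7, 42.0, 32.9, 49.0, 23.8, 112.7, 102.2, 44.1, 28.7, 53.9, 123.9, 74.9.
Season total = 1073.1 DD.
Complete generations = ⌊1073.1 / 204⌋ = 5.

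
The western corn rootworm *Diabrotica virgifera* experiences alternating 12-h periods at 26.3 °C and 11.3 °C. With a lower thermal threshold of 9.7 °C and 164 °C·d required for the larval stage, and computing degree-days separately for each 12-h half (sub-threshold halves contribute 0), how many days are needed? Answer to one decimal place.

18.0 days

Day half: max(0, 26.3 − 9.7) × 0.5 = 16.6 × 0.5 = 8.30 DD.
Night half: max(0, 11.3 − 9.7) × 0.5 = 1.6 × 0.5 = 0.80 DD.
Per 24 h: 9.10 DD/day.
Duration = 164 / 9.10 = 18.022 ≈ 18.0 days.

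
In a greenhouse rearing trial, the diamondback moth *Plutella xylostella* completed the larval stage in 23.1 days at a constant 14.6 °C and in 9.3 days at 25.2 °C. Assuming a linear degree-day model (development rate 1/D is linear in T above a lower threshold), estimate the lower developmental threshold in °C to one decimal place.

Equal thermal constants: D₁(T₁ − T_b) = D₂(T₂ − T_b).
23.1·(14.6 − T_b) = 9.3·(25.2 − T_b)
T_b = (23.1·14.6 − 9.3·25.2) / (23.1 − 9.3) = 102.90 / 13.8 = 7.457 °C ≈ 7.5 °C.

7.5 °C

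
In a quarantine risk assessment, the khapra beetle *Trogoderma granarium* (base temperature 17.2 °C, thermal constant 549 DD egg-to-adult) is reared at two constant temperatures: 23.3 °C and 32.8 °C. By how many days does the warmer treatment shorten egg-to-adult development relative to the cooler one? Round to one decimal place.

At 23.3 °C: 549 / (23.3 − 17.2) = 549 / 6.1 = 90.000 d.
At 32.8 °C: 549 / (32.8 − 17.2) = 549 / 15.6 = 35.192 d.
Difference = |90.000 − 35.192| = 54.808 ≈ 54.8 days.

54.8 days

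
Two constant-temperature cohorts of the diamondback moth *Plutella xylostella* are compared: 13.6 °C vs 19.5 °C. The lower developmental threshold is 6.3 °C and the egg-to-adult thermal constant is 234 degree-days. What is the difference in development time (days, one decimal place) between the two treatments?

At 13.6 °C: 234 / (13.6 − 6.3) = 234 / 7.3 = 32.055 d.
At 19.5 °C: 234 / (19.5 − 6.3) = 234 / 13.2 = 17.727 d.
Difference = |32.055 − 17.727| = 14.328 ≈ 14.3 days.

14.3 days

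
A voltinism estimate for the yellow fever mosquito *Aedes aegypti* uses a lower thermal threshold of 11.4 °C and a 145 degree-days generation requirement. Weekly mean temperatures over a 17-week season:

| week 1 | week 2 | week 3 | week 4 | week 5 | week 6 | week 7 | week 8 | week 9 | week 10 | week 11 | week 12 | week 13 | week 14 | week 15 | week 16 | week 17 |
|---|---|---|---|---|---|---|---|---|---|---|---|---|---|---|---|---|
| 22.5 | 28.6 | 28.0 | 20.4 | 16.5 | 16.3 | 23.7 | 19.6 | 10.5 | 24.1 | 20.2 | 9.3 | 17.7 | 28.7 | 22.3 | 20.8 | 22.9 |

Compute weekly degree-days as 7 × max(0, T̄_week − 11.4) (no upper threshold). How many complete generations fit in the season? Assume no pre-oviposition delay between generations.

7 generations

Weekly DD (7 × max(0, T̄ − 11.4)): 77.7, 120.4, 116.2, 63.0, 35.7, 34.3, 86.1, 57.4, 0.0, 88.9, 61.6, 0.0, 44.1, 121.1, 76.3, 65.8, 80.5.
Season total = 1129.1 DD.
Complete generations = ⌊1129.1 / 145⌋ = 7.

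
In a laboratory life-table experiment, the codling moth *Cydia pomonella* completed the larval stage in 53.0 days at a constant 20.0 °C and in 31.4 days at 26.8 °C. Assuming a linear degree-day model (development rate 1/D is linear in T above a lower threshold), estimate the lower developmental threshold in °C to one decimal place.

10.1 °C

Under the model K = D·(T − T_b), so D₁·(T₁ − T_b) = D₂·(T₂ − T_b).
53.0·(20.0 − T_b) = 31.4·(26.8 − T_b)
T_b = (53.0·20.0 − 31.4·26.8) / (53.0 − 31.4) = 218.48 / 21.6 = 10.115 °C ≈ 10.1 °C.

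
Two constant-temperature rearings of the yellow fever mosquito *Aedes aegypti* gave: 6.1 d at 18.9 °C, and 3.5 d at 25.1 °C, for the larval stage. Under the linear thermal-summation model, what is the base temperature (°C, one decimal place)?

Linear rate model ⇒ the product D·(T − T_b) is constant across temperatures.
6.1·(18.9 − T_b) = 3.5·(25.1 − T_b)
T_b = (6.1·18.9 − 3.5·25.1) / (6.1 − 3.5) = 27.44 / 2.6 = 10.554 °C ≈ 10.6 °C.

10.6 °C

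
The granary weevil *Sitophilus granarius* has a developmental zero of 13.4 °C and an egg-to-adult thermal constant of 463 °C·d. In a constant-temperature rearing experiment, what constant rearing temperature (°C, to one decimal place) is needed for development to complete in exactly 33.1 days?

27.4 °C

Required daily accumulation = 463 / 33.1 = 13.988 DD/day.
T = T_base + 13.988 = 13.4 + 13.988 = 27.388 ≈ 27.4 °C.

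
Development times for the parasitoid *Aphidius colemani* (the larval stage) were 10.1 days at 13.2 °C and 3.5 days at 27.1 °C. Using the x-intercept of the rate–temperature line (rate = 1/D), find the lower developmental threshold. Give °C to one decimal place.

5.8 °C

Linear rate model ⇒ the product D·(T − T_b) is constant across temperatures.
10.1·(13.2 − T_b) = 3.5·(27.1 − T_b)
T_b = (10.1·13.2 − 3.5·27.1) / (10.1 − 3.5) = 38.47 / 6.6 = 5.829 °C ≈ 5.8 °C.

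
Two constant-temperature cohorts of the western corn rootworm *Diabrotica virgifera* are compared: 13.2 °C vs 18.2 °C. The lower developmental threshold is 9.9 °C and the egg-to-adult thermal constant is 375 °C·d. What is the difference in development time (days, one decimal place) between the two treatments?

At 13.2 °C: 375 / (13.2 − 9.9) = 375 / 3.3 = 113.636 d.
At 18.2 °C: 375 / (18.2 − 9.9) = 375 / 8.3 = 45.181 d.
Difference = |113.636 − 45.181| = 68.456 ≈ 68.5 days.

68.5 days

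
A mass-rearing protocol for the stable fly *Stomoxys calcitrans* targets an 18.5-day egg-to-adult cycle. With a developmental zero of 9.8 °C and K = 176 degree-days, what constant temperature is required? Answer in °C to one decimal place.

Required daily accumulation = 176 / 18.5 = 9.514 DD/day.
T = T_base + 9.514 = 9.8 + 9.514 = 19.314 ≈ 19.3 °C.

19.3 °C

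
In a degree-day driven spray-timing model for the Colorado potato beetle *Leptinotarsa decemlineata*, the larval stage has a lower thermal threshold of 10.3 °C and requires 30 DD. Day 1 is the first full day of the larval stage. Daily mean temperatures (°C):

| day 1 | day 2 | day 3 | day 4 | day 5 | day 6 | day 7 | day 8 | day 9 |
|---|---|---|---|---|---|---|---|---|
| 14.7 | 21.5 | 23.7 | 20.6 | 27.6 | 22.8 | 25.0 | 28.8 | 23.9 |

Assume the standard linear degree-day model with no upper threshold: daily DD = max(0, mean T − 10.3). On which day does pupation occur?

Daily DD above 10.3 °C: 4.4, 11.2, 13.4, 10.3, 17.3, 12.5, 14.7, 18.5, 13.6.
Cumulative: 4.4, 15.6, 29.0, 39.3, 56.6, 69.1, 83.8, 102.3, 115.9.
The total first reaches 30 DD on day 4.

day 4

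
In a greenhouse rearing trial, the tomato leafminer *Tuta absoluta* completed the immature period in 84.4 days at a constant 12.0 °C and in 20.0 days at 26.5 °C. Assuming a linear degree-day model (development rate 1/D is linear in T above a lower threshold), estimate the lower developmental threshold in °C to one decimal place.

Equal thermal constants: D₁(T₁ − T_b) = D₂(T₂ − T_b).
84.4·(12.0 − T_b) = 20.0·(26.5 − T_b)
T_b = (84.4·12.0 − 20.0·26.5) / (84.4 − 20.0) = 482.80 / 64.4 = 7.497 °C ≈ 7.5 °C.

7.5 °C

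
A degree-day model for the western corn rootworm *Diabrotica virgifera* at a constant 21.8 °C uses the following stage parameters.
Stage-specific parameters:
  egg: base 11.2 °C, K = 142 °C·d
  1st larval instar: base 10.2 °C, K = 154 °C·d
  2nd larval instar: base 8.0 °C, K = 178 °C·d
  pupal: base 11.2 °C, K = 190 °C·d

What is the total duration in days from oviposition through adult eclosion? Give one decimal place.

57.5 days

egg: 142 / (21.8 − 11.2) = 142 / 10.6 = 13.396 d.
1st larval instar: 154 / (21.8 − 10.2) = 154 / 11.6 = 13.276 d.
2nd larval instar: 178 / (21.8 − 8.0) = 178 / 13.8 = 12.899 d.
pupal: 190 / (21.8 − 11.2) = 190 / 10.6 = 17.925 d.
Sum = 57.495 ≈ 57.5 days.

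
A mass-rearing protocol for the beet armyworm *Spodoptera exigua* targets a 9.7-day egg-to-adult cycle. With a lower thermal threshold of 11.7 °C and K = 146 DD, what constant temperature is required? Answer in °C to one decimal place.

26.8 °C

Required daily accumulation = 146 / 9.7 = 15.052 DD/day.
T = T_base + 15.052 = 11.7 + 15.052 = 26.752 ≈ 26.8 °C.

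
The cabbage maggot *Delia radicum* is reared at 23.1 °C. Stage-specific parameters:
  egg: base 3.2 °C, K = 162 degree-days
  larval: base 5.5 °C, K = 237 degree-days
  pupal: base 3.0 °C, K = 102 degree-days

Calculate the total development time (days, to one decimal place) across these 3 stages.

egg: 162 / (23.1 − 3.2) = 162 / 19.9 = 8.141 d.
larval: 237 / (23.1 − 5.5) = 237 / 17.6 = 13.466 d.
pupal: 102 / (23.1 − 3.0) = 102 / 20.1 = 5.075 d.
Sum = 26.681 ≈ 26.7 days.

26.7 days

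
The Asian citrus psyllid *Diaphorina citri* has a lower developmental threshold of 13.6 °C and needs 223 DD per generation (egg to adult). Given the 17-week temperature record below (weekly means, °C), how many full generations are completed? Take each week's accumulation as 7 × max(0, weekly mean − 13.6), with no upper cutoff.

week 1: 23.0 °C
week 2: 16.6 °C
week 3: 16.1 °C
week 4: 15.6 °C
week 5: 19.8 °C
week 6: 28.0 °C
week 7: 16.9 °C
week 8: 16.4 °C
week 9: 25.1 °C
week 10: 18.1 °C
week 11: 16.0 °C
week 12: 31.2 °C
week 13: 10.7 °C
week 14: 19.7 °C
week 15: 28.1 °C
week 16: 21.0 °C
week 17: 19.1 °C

Weekly DD (7 × max(0, T̄ − 13.6)): 65.8, 21.0, 17.5, 14.0, 43.4, 100.8, 23.1, 19.6, 80.5, 31.5, 16.8, 123.2, 0.0, 42.7, 101.5, 51.8, 38.5.
Season total = 791.7 DD.
Complete generations = ⌊791.7 / 223⌋ = 3.

3 generations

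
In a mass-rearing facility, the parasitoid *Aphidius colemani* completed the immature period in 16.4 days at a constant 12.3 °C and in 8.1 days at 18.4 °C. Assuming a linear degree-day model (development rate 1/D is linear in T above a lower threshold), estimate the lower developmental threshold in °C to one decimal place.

6.3 °C

Under the model K = D·(T − T_b), so D₁·(T₁ − T_b) = D₂·(T₂ − T_b).
16.4·(12.3 − T_b) = 8.1·(18.4 − T_b)
T_b = (16.4·12.3 − 8.1·18.4) / (16.4 − 8.1) = 52.68 / 8.3 = 6.347 °C ≈ 6.3 °C.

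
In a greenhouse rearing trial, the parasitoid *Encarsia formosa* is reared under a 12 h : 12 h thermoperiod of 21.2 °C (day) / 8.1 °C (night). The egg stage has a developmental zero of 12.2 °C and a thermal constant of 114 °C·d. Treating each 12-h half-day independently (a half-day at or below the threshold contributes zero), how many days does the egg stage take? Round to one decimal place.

Day half: max(0, 21.2 − 12.2) × 0.5 = 9.0 × 0.5 = 4.50 DD.
Night half: max(0, 8.1 − 12.2) × 0.5 = 0.0 × 0.5 = 0.00 DD.
Per 24 h: 4.50 DD/day.
Duration = 114 / 4.50 = 25.333 ≈ 25.3 days.

25.3 days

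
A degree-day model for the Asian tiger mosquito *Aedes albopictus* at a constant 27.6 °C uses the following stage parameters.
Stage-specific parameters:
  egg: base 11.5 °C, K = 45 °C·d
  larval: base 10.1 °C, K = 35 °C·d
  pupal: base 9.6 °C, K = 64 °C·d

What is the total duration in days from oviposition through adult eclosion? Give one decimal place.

egg: 45 / (27.6 − 11.5) = 45 / 16.1 = 2.795 d.
larval: 35 / (27.6 − 10.1) = 35 / 17.5 = 2.000 d.
pupal: 64 / (27.6 − 9.6) = 64 / 18.0 = 3.556 d.
Sum = 8.351 ≈ 8.4 days.

8.4 days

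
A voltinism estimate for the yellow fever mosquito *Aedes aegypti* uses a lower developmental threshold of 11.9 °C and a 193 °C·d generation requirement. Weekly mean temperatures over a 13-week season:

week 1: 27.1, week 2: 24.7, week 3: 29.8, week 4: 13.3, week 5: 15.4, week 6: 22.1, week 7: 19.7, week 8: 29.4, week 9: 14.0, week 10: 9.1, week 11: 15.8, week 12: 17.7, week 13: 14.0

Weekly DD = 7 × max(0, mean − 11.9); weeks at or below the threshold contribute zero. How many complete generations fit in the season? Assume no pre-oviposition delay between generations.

Weekly DD (7 × max(0, T̄ − 11.9)): 106.4, 89.6, 125.3, 9.8, 24.5, 71.4, 54.6, 122.5, 14.7, 0.0, 27.3, 40.6, 14.7.
Season total = 701.4 DD.
Complete generations = ⌊701.4 / 193⌋ = 3.

3 generations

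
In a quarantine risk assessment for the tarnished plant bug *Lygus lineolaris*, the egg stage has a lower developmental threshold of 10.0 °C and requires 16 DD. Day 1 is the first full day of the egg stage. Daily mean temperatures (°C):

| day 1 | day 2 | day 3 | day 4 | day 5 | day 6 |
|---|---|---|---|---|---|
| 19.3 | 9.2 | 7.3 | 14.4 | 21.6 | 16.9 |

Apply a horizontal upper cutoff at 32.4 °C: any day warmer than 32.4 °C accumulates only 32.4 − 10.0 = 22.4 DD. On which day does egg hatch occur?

Daily DD above 10.0 °C (capped at 22.4): 9.3, 0.0, 0.0, 4.4, 11.6, 6.9.
Cumulative: 9.3, 9.3, 9.3, 13.7, 25.3, 32.2.
The total first reaches 16 DD on day 5.

day 5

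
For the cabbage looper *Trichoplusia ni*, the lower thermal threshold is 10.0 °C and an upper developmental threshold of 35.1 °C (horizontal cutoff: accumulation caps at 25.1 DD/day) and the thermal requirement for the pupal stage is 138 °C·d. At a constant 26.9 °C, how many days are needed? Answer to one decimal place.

8.2 days

Daily accumulation = 26.9 − 10.0 = 16.9 DD/day.
Duration = 138 / 16.9 = 8.166 ≈ 8.2 days.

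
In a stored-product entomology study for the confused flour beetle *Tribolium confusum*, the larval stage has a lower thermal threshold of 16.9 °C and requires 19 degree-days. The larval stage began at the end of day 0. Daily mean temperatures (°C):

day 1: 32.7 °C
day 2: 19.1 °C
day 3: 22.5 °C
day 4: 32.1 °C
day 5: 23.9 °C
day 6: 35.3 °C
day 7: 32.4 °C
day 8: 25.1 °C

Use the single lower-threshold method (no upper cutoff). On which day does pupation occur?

Daily DD above 16.9 °C: 15.8, 2.2, 5.6, 15.2, 7.0, 18.4, 15.5, 8.2.
Cumulative: 15.8, 18.0, 23.6, 38.8, 45.8, 64.2, 79.7, 87.9.
The total first reaches 19 DD on day 3.

day 3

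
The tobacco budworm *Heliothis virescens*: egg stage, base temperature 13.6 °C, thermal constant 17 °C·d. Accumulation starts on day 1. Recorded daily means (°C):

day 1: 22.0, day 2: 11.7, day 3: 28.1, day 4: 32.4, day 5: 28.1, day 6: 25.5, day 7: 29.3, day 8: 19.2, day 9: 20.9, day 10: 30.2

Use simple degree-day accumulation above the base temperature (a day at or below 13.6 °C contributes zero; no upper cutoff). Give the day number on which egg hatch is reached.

Daily DD above 13.6 °C: 8.4, 0.0, 14.5, 18.8, 14.5, 11.9, 15.7, 5.6, 7.3, 16.6.
Cumulative: 8.4, 8.4, 22.9, 41.7, 56.2, 68.1, 83.8, 89.4, 96.7, 113.3.
The total first reaches 17 DD on day 3.

day 3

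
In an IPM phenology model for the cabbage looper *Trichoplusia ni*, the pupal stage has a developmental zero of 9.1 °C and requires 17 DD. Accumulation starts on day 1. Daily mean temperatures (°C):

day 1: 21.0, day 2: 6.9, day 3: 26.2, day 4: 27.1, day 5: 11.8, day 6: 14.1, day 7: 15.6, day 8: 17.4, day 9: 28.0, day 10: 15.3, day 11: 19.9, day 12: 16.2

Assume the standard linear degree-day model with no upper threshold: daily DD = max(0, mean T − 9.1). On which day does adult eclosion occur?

Daily DD above 9.1 °C: 11.9, 0.0, 17.1, 18.0, 2.7, 5.0, 6.5, 8.3, 18.9, 6.2, 10.8, 7.1.
Cumulative: 11.9, 11.9, 29.0, 47.0, 49.7, 54.7, 61.2, 69.5, 88.4, 94.6, 105.4, 112.5.
The total first reaches 17 DD on day 3.

day 3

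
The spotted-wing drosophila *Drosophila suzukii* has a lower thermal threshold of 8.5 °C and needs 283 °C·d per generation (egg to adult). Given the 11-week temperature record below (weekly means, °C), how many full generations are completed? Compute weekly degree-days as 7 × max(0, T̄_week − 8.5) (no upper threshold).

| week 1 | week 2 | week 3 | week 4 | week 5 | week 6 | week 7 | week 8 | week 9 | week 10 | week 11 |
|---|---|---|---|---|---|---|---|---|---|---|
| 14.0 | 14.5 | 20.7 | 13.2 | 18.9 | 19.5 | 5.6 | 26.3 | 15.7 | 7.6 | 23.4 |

2 generations

Weekly DD (7 × max(0, T̄ − 8.5)): 38.5, 42.0, 85.4, 32.9, 72.8, 77.0, 0.0, 124.6, 50.4, 0.0, 104.3.
Season total = 627.9 DD.
Complete generations = ⌊627.9 / 283⌋ = 2.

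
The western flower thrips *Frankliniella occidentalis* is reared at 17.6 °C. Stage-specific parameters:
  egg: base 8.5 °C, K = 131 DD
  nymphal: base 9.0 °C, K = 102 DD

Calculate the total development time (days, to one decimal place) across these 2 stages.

26.3 days

egg: 131 / (17.6 − 8.5) = 131 / 9.1 = 14.396 d.
nymphal: 102 / (17.6 − 9.0) = 102 / 8.6 = 11.860 d.
Sum = 26.256 ≈ 26.3 days.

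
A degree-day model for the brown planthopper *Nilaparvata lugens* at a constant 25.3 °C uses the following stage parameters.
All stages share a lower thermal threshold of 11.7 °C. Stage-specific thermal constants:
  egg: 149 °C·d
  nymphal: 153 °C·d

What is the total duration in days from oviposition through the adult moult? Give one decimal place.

22.2 days

Daily accumulation at 25.3 °C = 25.3 − 11.7 = 13.6 DD/day.
Total K = 149 + 153 = 302 DD.
Total duration = 302 / 13.6 = 22.206 ≈ 22.2 days.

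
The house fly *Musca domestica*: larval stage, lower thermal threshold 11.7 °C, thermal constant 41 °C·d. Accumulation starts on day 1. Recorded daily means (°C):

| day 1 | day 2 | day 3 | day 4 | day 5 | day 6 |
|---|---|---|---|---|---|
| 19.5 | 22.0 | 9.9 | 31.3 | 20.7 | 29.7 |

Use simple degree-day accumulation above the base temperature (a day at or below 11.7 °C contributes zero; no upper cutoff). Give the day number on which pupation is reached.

Daily DD above 11.7 °C: 7.8, 10.3, 0.0, 19.6, 9.0, 18.0.
Cumulative: 7.8, 18.1, 18.1, 37.7, 46.7, 64.7.
The total first reaches 41 DD on day 5.

day 5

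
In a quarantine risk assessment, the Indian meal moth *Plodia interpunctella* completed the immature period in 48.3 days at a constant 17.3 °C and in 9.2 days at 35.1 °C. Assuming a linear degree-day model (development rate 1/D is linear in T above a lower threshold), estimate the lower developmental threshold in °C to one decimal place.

13.1 °C

Under the model K = D·(T − T_b), so D₁·(T₁ − T_b) = D₂·(T₂ − T_b).
48.3·(17.3 − T_b) = 9.2·(35.1 − T_b)
T_b = (48.3·17.3 − 9.2·35.1) / (48.3 − 9.2) = 512.67 / 39.1 = 13.112 °C ≈ 13.1 °C.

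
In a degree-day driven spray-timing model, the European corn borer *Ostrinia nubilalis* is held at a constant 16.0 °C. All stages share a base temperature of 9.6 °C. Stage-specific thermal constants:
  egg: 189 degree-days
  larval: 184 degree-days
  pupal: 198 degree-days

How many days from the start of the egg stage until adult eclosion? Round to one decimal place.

Daily accumulation at 16.0 °C = 16.0 − 9.6 = 6.4 DD/day.
Total K = 189 + 184 + 198 = 571 DD.
Total duration = 571 / 6.4 = 89.219 ≈ 89.2 days.

89.2 days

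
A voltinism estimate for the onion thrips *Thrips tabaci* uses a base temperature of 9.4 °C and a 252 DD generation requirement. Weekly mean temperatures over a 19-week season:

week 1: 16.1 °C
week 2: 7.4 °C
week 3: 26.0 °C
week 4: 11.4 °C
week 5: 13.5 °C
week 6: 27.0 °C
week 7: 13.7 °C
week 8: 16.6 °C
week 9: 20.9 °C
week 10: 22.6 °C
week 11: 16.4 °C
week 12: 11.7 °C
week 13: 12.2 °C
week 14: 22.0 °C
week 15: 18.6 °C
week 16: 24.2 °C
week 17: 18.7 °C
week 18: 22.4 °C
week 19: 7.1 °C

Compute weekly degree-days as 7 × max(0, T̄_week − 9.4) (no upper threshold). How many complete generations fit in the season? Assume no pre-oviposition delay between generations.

Weekly DD (7 × max(0, T̄ − 9.4)): 46.9, 0.0, 116.2, 14.0, 28.7, 123.2, 30.1, 50.4, 80.5, 92.4, 49.0, 16.1, 19.6, 88.2, 64.4, 103.6, 65.1, 91.0, 0.0.
Season total = 1079.4 DD.
Complete generations = ⌊1079.4 / 252⌋ = 4.

4 generations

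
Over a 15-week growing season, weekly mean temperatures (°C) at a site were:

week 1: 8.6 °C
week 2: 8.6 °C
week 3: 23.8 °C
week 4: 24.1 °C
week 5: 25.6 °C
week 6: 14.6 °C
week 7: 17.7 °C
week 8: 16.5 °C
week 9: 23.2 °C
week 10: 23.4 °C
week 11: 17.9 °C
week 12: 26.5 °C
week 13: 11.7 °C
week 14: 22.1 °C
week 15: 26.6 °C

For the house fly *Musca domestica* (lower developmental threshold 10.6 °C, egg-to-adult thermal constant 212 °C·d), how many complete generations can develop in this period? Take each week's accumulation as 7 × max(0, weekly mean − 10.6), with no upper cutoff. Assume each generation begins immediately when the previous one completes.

4 generations

Weekly DD (7 × max(0, T̄ − 10.6)): 0.0, 0.0, 92.4, 94.5, 105.0, 28.0, 49.7, 41.3, 88.2, 89.6, 51.1, 111.3, 7.7, 80.5, 112.0.
Season total = 951.3 DD.
Complete generations = ⌊951.3 / 212⌋ = 4.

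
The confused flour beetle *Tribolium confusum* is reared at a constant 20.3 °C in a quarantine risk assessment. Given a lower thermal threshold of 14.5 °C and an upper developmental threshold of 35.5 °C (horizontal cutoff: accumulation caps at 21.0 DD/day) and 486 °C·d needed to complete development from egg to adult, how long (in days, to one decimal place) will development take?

83.8 days

Daily accumulation = 20.3 − 14.5 = 5.8 DD/day.
Duration = 486 / 5.8 = 83.793 ≈ 83.8 days.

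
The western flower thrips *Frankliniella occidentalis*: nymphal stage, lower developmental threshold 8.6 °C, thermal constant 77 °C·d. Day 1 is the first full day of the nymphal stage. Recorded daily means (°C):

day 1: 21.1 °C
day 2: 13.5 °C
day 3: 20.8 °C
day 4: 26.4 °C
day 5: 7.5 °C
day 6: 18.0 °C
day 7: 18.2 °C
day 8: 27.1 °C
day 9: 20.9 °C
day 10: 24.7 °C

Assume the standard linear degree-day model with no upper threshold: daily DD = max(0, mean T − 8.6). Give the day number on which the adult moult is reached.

Daily DD above 8.6 °C: 12.5, 4.9, 12.2, 17.8, 0.0, 9.4, 9.6, 18.5, 12.3, 16.1.
Cumulative: 12.5, 17.4, 29.6, 47.4, 47.4, 56.8, 66.4, 84.9, 97.2, 113.3.
The total first reaches 77 DD on day 8.

day 8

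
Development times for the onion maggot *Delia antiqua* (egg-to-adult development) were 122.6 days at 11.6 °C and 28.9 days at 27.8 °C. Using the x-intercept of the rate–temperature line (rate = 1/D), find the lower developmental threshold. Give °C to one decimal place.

Linear rate model ⇒ the product D·(T − T_b) is constant across temperatures.
122.6·(11.6 − T_b) = 28.9·(27.8 − T_b)
T_b = (122.6·11.6 − 28.9·27.8) / (122.6 − 28.9) = 618.74 / 93.7 = 6.603 °C ≈ 6.6 °C.

6.6 °C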